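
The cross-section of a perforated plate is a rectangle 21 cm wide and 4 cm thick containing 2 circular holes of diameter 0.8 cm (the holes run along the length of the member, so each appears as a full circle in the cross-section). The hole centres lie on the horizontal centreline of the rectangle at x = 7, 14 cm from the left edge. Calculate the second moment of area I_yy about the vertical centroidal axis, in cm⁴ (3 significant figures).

I_yy ≈ 3070 cm⁴

Treat the section as a set of non-overlapping primitives; coordinates are from the bounding-box lower-left.
Plate: 21 × 4, A = 84 cm², x = 10.5 cm, Ī = 3 087 cm⁴.
Hole 1 (subtracted): ⌀0.8, A = 0.50265 cm², x = 7 cm, Ī = 0.020106 cm⁴.
Hole 2 (subtracted): ⌀0.8, A = 0.50265 cm², x = 14 cm, Ī = 0.020106 cm⁴.
By symmetry the centroid is at mid-width, x̄ = 10.5 cm.
Transfer each piece to the vertical centroidal axis using Ī + A·d² with d = x − 10.5:
  plate: d = 0 cm → contributes +3 087 cm⁴
  hole 1: d = -3.5 cm → contributes −6.1776 cm⁴
  hole 2: d = 3.5 cm → contributes −6.1776 cm⁴
Total I = 3074.6 cm⁴.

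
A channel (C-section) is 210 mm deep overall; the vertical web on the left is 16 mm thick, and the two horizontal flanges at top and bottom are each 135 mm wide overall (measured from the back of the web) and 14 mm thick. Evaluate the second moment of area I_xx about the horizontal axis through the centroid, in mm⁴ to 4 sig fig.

I_xx ≈ 4.440 × 10⁷ mm⁴

Break the section into simple shapes (no overlaps), measuring from the bottom-left corner of the bounding box.
Web: 16 × 210, A = 3 360 mm², y = 105 mm, Ī = 12 348 000 mm⁴.
Top flange (beyond web): 119 × 14, A = 1 666 mm², y = 203 mm, Ī = 27211.3 mm⁴.
Bottom flange (beyond web): 119 × 14, A = 1 666 mm², y = 7 mm, Ī = 27211.3 mm⁴.
By symmetry the centroid is at mid-height, ȳ = 105 mm.
Transfer each piece to the horizontal axis through the centroid using Ī + A·d² with d = y − 105:
  web: d = 0 mm → contributes +12 348 000 mm⁴
  top flange (beyond web): d = 98 mm → contributes +16 027 475 mm⁴
  bottom flange (beyond web): d = -98 mm → contributes +16 027 475 mm⁴
Total I = 44 402 951 mm⁴.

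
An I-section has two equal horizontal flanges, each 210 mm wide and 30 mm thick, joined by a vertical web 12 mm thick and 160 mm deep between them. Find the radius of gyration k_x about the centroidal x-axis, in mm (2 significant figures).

Treat the section as a set of non-overlapping primitives; coordinates are from the bounding-box lower-left.
Bottom flange: 210 × 30, A = 6 300 mm², y = 15 mm, Ī = 472 500 mm⁴.
Web: 12 × 160, A = 1 920 mm², y = 110 mm, Ī = 4 096 000 mm⁴.
Top flange: 210 × 30, A = 6 300 mm², y = 205 mm, Ī = 472 500 mm⁴.
By symmetry the centroid is at mid-height, ȳ = 110 mm.
Transfer each piece to the centroidal x-axis using Ī + A·d² with d = y − 110:
  bottom flange: d = -95 mm → contributes +57 330 000 mm⁴
  web: d = 0 mm → contributes +4 096 000 mm⁴
  top flange: d = 95 mm → contributes +57 330 000 mm⁴
Total I = 118 756 000 mm⁴.
Radius of gyration: k = √(I/A) = √(118 756 000 / 14 520) = 90.44 mm.

k_x ≈ 90 mm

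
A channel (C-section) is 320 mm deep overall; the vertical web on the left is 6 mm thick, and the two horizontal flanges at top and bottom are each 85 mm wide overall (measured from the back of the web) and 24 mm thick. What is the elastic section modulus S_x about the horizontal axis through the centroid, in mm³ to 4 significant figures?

Break the section into simple shapes (no overlaps), measuring from the bottom-left corner of the bounding box.
Web: 6 × 320, A = 1 920 mm², y = 160 mm, Ī = 16 384 000 mm⁴.
Top flange (beyond web): 79 × 24, A = 1 896 mm², y = 308 mm, Ī = 91 008 mm⁴.
Bottom flange (beyond web): 79 × 24, A = 1 896 mm², y = 12 mm, Ī = 91 008 mm⁴.
By symmetry the centroid is at mid-height, ȳ = 160 mm.
Transfer each piece to the horizontal axis through the centroid using Ī + A·d² with d = y − 160:
  web: d = 0 mm → contributes +16 384 000 mm⁴
  top flange (beyond web): d = 148 mm → contributes +41 620 992 mm⁴
  bottom flange (beyond web): d = -148 mm → contributes +41 620 992 mm⁴
Total I = 99 625 984 mm⁴.
Extreme fibre distance c = 160 mm; S = I/c = 622 662 mm³.

S_x ≈ 6.227 × 10⁵ mm³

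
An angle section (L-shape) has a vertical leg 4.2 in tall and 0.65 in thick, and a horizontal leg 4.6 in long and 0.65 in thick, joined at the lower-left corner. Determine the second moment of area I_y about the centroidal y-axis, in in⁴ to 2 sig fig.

I_y ≈ 10 in⁴

Treat the section as a set of non-overlapping primitives; coordinates are from the bounding-box lower-left.
Vertical leg: 0.65 × 4.2, A = 2.73 in², x = 0.325 in, Ī = 0.09612 in⁴.
Horizontal leg (remainder): 3.95 × 0.65, A = 2.568 in², x = 2.625 in, Ī = 3.338 in⁴.
Centroid: x̄ = ΣA·x / ΣA = 1.44 in.
Transfer each piece to the centroidal y-axis using Ī + A·d² with d = x − 1.44:
  vertical leg: d = -1.115 in → contributes +3.488 in⁴
  horizontal leg (remainder): d = 1.185 in → contributes +6.945 in⁴
Total I = 10.43 in⁴.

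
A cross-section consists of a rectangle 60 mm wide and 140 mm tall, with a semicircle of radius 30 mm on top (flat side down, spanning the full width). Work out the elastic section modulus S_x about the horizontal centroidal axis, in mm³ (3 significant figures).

Split into non-overlapping primitives; take the origin at the lower-left of the bounding box.
Rectangular body: 60 × 140, A = 8 400 mm², y = 70 mm, Ī = 13 720 000 mm⁴.
Semicircular cap: semicircle r = 30, A = 1413.7 mm², y = 152.73 mm, Ī = 88 903 mm⁴.
Centroid: ȳ = ΣA·y / ΣA = 81.918 mm.
Transfer each piece to the horizontal centroidal axis using Ī + A·d² with d = y − 81.918:
  rectangular body: d = -11.918 mm → contributes +14 913 131 mm⁴
  semicircular cap: d = 70.814 mm → contributes +7 178 232 mm⁴
Total I = 22 091 363 mm⁴.
Extreme fibre distance c = 88.082 mm; S = I/c = 250 805 mm³.

S_x ≈ 2.51 × 10⁵ mm³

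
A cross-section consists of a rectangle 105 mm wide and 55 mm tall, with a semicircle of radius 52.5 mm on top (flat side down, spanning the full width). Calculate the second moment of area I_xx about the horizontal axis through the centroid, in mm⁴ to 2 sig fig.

I_xx ≈ 8.4 × 10⁶ mm⁴

Break the section into simple shapes (no overlaps), measuring from the bottom-left corner of the bounding box.
Rectangular body: 105 × 55, A = 5 775 mm², y = 27.5 mm, Ī = 1 455 781 mm⁴.
Semicircular cap: semicircle r = 52.5, A = 4 330 mm², y = 77.28 mm, Ī = 833 814 mm⁴.
Centroid: ȳ = ΣA·y / ΣA = 48.83 mm.
Transfer each piece to the horizontal axis through the centroid using Ī + A·d² with d = y − 48.83:
  rectangular body: d = -21.33 mm → contributes +4 083 253 mm⁴
  semicircular cap: d = 28.45 mm → contributes +4 338 519 mm⁴
Total I = 8 421 772 mm⁴.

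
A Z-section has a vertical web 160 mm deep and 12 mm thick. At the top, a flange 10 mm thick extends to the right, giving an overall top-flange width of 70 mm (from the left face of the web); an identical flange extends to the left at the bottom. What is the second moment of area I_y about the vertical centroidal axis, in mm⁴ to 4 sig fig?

Decompose the section into non-overlapping parts with the origin at the bottom-left of its bounding rectangle.
Web: 12 × 160, A = 1 920 mm², x = 64 mm, Ī = 23 040 mm⁴.
Top flange (beyond web): 58 × 10, A = 580 mm², x = 99 mm, Ī = 162 593 mm⁴.
Bottom flange (beyond web): 58 × 10, A = 580 mm², x = 29 mm, Ī = 162 593 mm⁴.
Centroid: x̄ = ΣA·x / ΣA = 64 mm.
Transfer each piece to the vertical centroidal axis using Ī + A·d² with d = x − 64:
  web: d = 0 mm → contributes +23 040 mm⁴
  top flange (beyond web): d = 35 mm → contributes +873 093 mm⁴
  bottom flange (beyond web): d = -35 mm → contributes +873 093 mm⁴
Total I = 1 769 227 mm⁴.

I_y ≈ 1.769 × 10⁶ mm⁴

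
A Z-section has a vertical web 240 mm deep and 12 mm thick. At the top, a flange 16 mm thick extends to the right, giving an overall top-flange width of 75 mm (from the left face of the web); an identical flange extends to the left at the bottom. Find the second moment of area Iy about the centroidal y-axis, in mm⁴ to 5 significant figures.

Break the section into simple shapes (no overlaps), measuring from the bottom-left corner of the bounding box.
Web: 12 × 240, A = 2 880 mm², x = 69 mm, Ī = 34 560 mm⁴.
Top flange (beyond web): 63 × 16, A = 1 008 mm², x = 106.5 mm, Ī = 333 396 mm⁴.
Bottom flange (beyond web): 63 × 16, A = 1 008 mm², x = 31.5 mm, Ī = 333 396 mm⁴.
Centroid: x̄ = ΣA·x / ΣA = 69 mm.
Transfer each piece to the centroidal y-axis using Ī + A·d² with d = x − 69:
  web: d = 0 mm → contributes +34 560 mm⁴
  top flange (beyond web): d = 37.5 mm → contributes +1 750 896 mm⁴
  bottom flange (beyond web): d = -37.5 mm → contributes +1 750 896 mm⁴
Total I = 3 536 352 mm⁴.

Iy ≈ 3.5364 × 10⁶ mm⁴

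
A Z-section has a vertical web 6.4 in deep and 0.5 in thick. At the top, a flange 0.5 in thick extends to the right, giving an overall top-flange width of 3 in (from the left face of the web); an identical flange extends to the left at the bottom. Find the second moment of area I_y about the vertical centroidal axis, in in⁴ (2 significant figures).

Break the section into simple shapes (no overlaps), measuring from the bottom-left corner of the bounding box.
Web: 0.5 × 6.4, A = 3.2 in², x = 2.75 in, Ī = 0.06667 in⁴.
Top flange (beyond web): 2.5 × 0.5, A = 1.25 in², x = 4.25 in, Ī = 0.651 in⁴.
Bottom flange (beyond web): 2.5 × 0.5, A = 1.25 in², x = 1.25 in, Ī = 0.651 in⁴.
Centroid: x̄ = ΣA·x / ΣA = 2.75 in.
Transfer each piece to the vertical centroidal axis using Ī + A·d² with d = x − 2.75:
  web: d = 0 in → contributes +0.06667 in⁴
  top flange (beyond web): d = 1.5 in → contributes +3.464 in⁴
  bottom flange (beyond web): d = -1.5 in → contributes +3.464 in⁴
Total I = 6.994 in⁴.

I_y ≈ 7.0 in⁴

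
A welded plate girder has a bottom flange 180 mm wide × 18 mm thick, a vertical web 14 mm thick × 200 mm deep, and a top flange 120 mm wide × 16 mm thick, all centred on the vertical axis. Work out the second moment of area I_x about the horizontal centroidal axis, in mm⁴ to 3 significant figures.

I_x ≈ 6.77 × 10⁷ mm⁴

Treat the section as a set of non-overlapping primitives; coordinates are from the bounding-box lower-left.
Bottom plate: 180 × 18, A = 3 240 mm², y = 9 mm, Ī = 87 480 mm⁴.
Web plate: 14 × 200, A = 2 800 mm², y = 118 mm, Ī = 9 333 333 mm⁴.
Top plate: 120 × 16, A = 1 920 mm², y = 226 mm, Ī = 40 960 mm⁴.
Centroid: ȳ = ΣA·y / ΣA = 99.683 mm.
Transfer each piece to the horizontal centroidal axis using Ī + A·d² with d = y − 99.683:
  bottom plate: d = -90.683 mm → contributes +26 731 562 mm⁴
  web plate: d = 18.317 mm → contributes +10 272 726 mm⁴
  top plate: d = 126.32 mm → contributes +30 676 248 mm⁴
Total I = 67 680 536 mm⁴.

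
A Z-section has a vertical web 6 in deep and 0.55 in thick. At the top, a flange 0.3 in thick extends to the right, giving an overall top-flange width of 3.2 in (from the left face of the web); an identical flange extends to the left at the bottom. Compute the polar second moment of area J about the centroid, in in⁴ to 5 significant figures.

J ≈ 27.911 in⁴

Treat the section as a set of non-overlapping primitives; coordinates are from the bounding-box lower-left.
Web: 0.55 × 6, A = 3.3 in², y = 3 in, Ī = 9.9 in⁴.
Top flange (beyond web): 2.65 × 0.3, A = 0.795 in², y = 5.85 in, Ī = 0.0059625 in⁴.
Bottom flange (beyond web): 2.65 × 0.3, A = 0.795 in², y = 0.15 in, Ī = 0.0059625 in⁴.
Centroid: ȳ = ΣA·y / ΣA = 3 in.
Transfer each piece to the centroidal x-axis using Ī + A·d² with d = y − 3:
  web: d = 0 in → contributes +9.9 in⁴
  top flange (beyond web): d = 2.85 in → contributes +6.46335 in⁴
  bottom flange (beyond web): d = -2.85 in → contributes +6.46335 in⁴
Total I = 22.8267 in⁴.
For the y-axis: x̄ = 2.925 in.
Repeating about the centroidal y-axis gives I_y = 5.084069 in⁴.
Polar second moment: J = I_x + I_y = 27.91077 in⁴.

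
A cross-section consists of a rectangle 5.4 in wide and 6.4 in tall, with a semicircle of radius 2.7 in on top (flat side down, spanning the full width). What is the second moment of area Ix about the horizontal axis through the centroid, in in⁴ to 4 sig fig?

Ix ≈ 286.2 in⁴

Decompose the section into non-overlapping parts with the origin at the bottom-left of its bounding rectangle.
Rectangular body: 5.4 × 6.4, A = 34.56 in², y = 3.2 in, Ī = 117.965 in⁴.
Semicircular cap: semicircle r = 2.7, A = 11.4511 in², y = 7.54592 in, Ī = 5.83293 in⁴.
Centroid: ȳ = ΣA·y / ΣA = 4.2816 in.
Transfer each piece to the horizontal axis through the centroid using Ī + A·d² with d = y − 4.2816:
  rectangular body: d = -1.0816 in → contributes +158.395 in⁴
  semicircular cap: d = 3.26432 in → contributes +127.853 in⁴
Total I = 286.248 in⁴.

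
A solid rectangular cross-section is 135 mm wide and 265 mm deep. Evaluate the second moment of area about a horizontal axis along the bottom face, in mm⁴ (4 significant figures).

The section: 135 × 265, A = 35 775 mm², y = 132.5 mm, Ī = 209 358 281 mm⁴.
Transfer it to the base of the section using Ī + A·d² with d = y − 0:
  the section: d = 132.5 mm → contributes +837 433 125 mm⁴
Total I = 837 433 125 mm⁴.

I_base ≈ 8.374 × 10⁸ mm⁴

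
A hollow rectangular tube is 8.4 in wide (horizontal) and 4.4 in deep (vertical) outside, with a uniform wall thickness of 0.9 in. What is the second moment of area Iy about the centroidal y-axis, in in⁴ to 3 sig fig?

Iy ≈ 155 in⁴

Break the section into simple shapes (no overlaps), measuring from the bottom-left corner of the bounding box.
Outer rectangle: 8.4 × 4.4, A = 36.96 in², x = 4.2 in, Ī = 217.32 in⁴.
Inner void (subtracted): 6.6 × 2.6, A = 17.16 in², x = 4.2 in, Ī = 62.291 in⁴.
By symmetry the centroid is at mid-width, x̄ = 4.2 in.
All pieces are centred on the centroidal y-axis, so I = ΣĪ (holes subtracted) = 155.03 in⁴.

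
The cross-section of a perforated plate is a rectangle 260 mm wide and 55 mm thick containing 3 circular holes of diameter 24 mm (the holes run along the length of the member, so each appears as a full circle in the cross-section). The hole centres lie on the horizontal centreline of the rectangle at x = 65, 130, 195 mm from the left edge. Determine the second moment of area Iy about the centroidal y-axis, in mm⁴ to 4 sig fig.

Break the section into simple shapes (no overlaps), measuring from the bottom-left corner of the bounding box.
Plate: 260 × 55, A = 14 300 mm², x = 130 mm, Ī = 80 556 667 mm⁴.
Hole 1 (subtracted): ⌀24, A = 452.389 mm², x = 65 mm, Ī = 16 286 mm⁴.
Hole 2 (subtracted): ⌀24, A = 452.389 mm², x = 130 mm, Ī = 16 286 mm⁴.
Hole 3 (subtracted): ⌀24, A = 452.389 mm², x = 195 mm, Ī = 16 286 mm⁴.
By symmetry the centroid is at mid-width, x̄ = 130 mm.
Transfer each piece to the centroidal y-axis using Ī + A·d² with d = x − 130:
  plate: d = 0 mm → contributes +80 556 667 mm⁴
  hole 1: d = -65 mm → contributes −1 927 631 mm⁴
  hole 2: d = 0 mm → contributes −16 286 mm⁴
  hole 3: d = 65 mm → contributes −1 927 631 mm⁴
Total I = 76 685 119 mm⁴.

Iy ≈ 7.669 × 10⁷ mm⁴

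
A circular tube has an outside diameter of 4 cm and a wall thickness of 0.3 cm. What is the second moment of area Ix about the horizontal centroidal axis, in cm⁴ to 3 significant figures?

Decompose the section into non-overlapping parts with the origin at the bottom-left of its bounding rectangle.
Outer circle: ⌀4, A = 12.566 cm², y = 2 cm, Ī = 12.566 cm⁴.
Bore (subtracted): ⌀3.4, A = 9.0792 cm², y = 2 cm, Ī = 6.5597 cm⁴.
By symmetry the centroid is at mid-height, ȳ = 2 cm.
All pieces are centred on the horizontal centroidal axis, so I = ΣĪ (holes subtracted) = 6.0066 cm⁴.

Ix ≈ 6.01 cm⁴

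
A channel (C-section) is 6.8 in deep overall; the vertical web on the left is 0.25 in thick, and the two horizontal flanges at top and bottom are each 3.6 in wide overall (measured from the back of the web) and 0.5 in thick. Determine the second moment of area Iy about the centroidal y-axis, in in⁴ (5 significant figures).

Iy ≈ 6.7956 in⁴

Treat the section as a set of non-overlapping primitives; coordinates are from the bounding-box lower-left.
Web: 0.25 × 6.8, A = 1.7 in², x = 0.125 in, Ī = 0.008854167 in⁴.
Top flange (beyond web): 3.35 × 0.5, A = 1.675 in², x = 1.925 in, Ī = 1.566474 in⁴.
Bottom flange (beyond web): 3.35 × 0.5, A = 1.675 in², x = 1.925 in, Ī = 1.566474 in⁴.
Centroid: x̄ = ΣA·x / ΣA = 1.319059 in.
Transfer each piece to the centroidal y-axis using Ī + A·d² with d = x − 1.319059:
  web: d = -1.194059 in → contributes +2.432677 in⁴
  top flange (beyond web): d = 0.6059406 in → contributes +2.181474 in⁴
  bottom flange (beyond web): d = 0.6059406 in → contributes +2.181474 in⁴
Total I = 6.795624 in⁴.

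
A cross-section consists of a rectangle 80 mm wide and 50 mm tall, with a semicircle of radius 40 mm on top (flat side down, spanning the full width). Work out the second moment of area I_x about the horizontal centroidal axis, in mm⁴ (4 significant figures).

I_x ≈ 3.834 × 10⁶ mm⁴

Decompose the section into non-overlapping parts with the origin at the bottom-left of its bounding rectangle.
Rectangular body: 80 × 50, A = 4 000 mm², y = 25 mm, Ī = 833 333 mm⁴.
Semicircular cap: semicircle r = 40, A = 2513.27 mm², y = 66.9765 mm, Ī = 280 978 mm⁴.
Centroid: ȳ = ΣA·y / ΣA = 41.1975 mm.
Transfer each piece to the horizontal centroidal axis using Ī + A·d² with d = y − 41.1975:
  rectangular body: d = -16.1975 mm → contributes +1 882 765 mm⁴
  semicircular cap: d = 25.7791 mm → contributes +1 951 200 mm⁴
Total I = 3 833 964 mm⁴.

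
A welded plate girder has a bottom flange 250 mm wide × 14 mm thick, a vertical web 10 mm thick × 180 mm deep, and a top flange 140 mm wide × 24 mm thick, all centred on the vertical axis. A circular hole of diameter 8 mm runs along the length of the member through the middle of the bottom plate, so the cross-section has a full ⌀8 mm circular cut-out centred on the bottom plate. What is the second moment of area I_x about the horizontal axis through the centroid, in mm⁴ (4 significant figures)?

Break the section into simple shapes (no overlaps), measuring from the bottom-left corner of the bounding box.
Bottom plate: 250 × 14, A = 3 500 mm², y = 7 mm, Ī = 57166.7 mm⁴.
Web plate: 10 × 180, A = 1 800 mm², y = 104 mm, Ī = 4 860 000 mm⁴.
Top plate: 140 × 24, A = 3 360 mm², y = 206 mm, Ī = 161 280 mm⁴.
Hole (subtracted): ⌀8, A = 50.2655 mm², y = 7 mm, Ī = 201.062 mm⁴.
Centroid: ȳ = ΣA·y / ΣA = 104.94 mm.
Transfer each piece to the horizontal axis through the centroid using Ī + A·d² with d = y − 104.94:
  bottom plate: d = -97.9403 mm → contributes +33 630 226 mm⁴
  web plate: d = -0.940302 mm → contributes +4 861 592 mm⁴
  top plate: d = 101.06 mm → contributes +34 477 170 mm⁴
  hole: d = -97.9403 mm → contributes −482 363 mm⁴
Total I = 72 486 625 mm⁴.

I_x ≈ 7.249 × 10⁷ mm⁴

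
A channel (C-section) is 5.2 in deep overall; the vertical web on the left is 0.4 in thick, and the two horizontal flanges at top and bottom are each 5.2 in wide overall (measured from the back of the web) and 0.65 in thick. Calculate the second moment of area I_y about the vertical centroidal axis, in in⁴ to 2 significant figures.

I_y ≈ 23 in⁴

Decompose the section into non-overlapping parts with the origin at the bottom-left of its bounding rectangle.
Web: 0.4 × 5.2, A = 2.08 in², x = 0.2 in, Ī = 0.02773 in⁴.
Top flange (beyond web): 4.8 × 0.65, A = 3.12 in², x = 2.8 in, Ī = 5.99 in⁴.
Bottom flange (beyond web): 4.8 × 0.65, A = 3.12 in², x = 2.8 in, Ī = 5.99 in⁴.
Centroid: x̄ = ΣA·x / ΣA = 2.15 in.
Transfer each piece to the vertical centroidal axis using Ī + A·d² with d = x − 2.15:
  web: d = -1.95 in → contributes +7.937 in⁴
  top flange (beyond web): d = 0.65 in → contributes +7.309 in⁴
  bottom flange (beyond web): d = 0.65 in → contributes +7.309 in⁴
Total I = 22.55 in⁴.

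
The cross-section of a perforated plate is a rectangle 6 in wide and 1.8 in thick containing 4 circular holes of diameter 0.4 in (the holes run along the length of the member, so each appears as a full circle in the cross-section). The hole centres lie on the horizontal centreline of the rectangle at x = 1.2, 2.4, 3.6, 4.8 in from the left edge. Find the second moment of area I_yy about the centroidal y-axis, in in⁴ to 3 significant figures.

Break the section into simple shapes (no overlaps), measuring from the bottom-left corner of the bounding box.
Plate: 6 × 1.8, A = 10.8 in², x = 3 in, Ī = 32.4 in⁴.
Hole 1 (subtracted): ⌀0.4, A = 0.12566 in², x = 1.2 in, Ī = 0.0012566 in⁴.
Hole 2 (subtracted): ⌀0.4, A = 0.12566 in², x = 2.4 in, Ī = 0.0012566 in⁴.
Hole 3 (subtracted): ⌀0.4, A = 0.12566 in², x = 3.6 in, Ī = 0.0012566 in⁴.
Hole 4 (subtracted): ⌀0.4, A = 0.12566 in², x = 4.8 in, Ī = 0.0012566 in⁴.
By symmetry the centroid is at mid-width, x̄ = 3 in.
Transfer each piece to the centroidal y-axis using Ī + A·d² with d = x − 3:
  plate: d = 0 in → contributes +32.4 in⁴
  hole 1: d = -1.8 in → contributes −0.40841 in⁴
  hole 2: d = -0.6 in → contributes −0.046496 in⁴
  hole 3: d = 0.6 in → contributes −0.046496 in⁴
  hole 4: d = 1.8 in → contributes −0.40841 in⁴
Total I = 31.49 in⁴.

I_yy ≈ 31.5 in⁴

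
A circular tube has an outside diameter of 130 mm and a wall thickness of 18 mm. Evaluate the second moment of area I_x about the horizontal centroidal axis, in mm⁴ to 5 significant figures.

I_x ≈ 1.0187 × 10⁷ mm⁴

Treat the section as a set of non-overlapping primitives; coordinates are from the bounding-box lower-left.
Outer circle: ⌀130, A = 13273.23 mm², y = 65 mm, Ī = 14 019 848 mm⁴.
Bore (subtracted): ⌀94, A = 6939.778 mm², y = 65 mm, Ī = 3 832 492 mm⁴.
By symmetry the centroid is at mid-height, ȳ = 65 mm.
All pieces are centred on the horizontal centroidal axis, so I = ΣĪ (holes subtracted) = 10 187 356 mm⁴.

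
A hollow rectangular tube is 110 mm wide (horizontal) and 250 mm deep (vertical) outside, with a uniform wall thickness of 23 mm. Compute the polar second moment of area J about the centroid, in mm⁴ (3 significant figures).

J ≈ 1.21 × 10⁸ mm⁴

Break the section into simple shapes (no overlaps), measuring from the bottom-left corner of the bounding box.
Outer rectangle: 110 × 250, A = 27 500 mm², y = 125 mm, Ī = 143 229 167 mm⁴.
Inner void (subtracted): 64 × 204, A = 13 056 mm², y = 125 mm, Ī = 45 278 208 mm⁴.
By symmetry the centroid is at mid-height, ȳ = 125 mm.
All pieces are centred on the centroidal x-axis, so I = ΣĪ (holes subtracted) = 97 950 959 mm⁴.
Repeating about the centroidal y-axis gives I_y = 23 272 719 mm⁴.
Polar second moment: J = I_x + I_y = 121 223 677 mm⁴.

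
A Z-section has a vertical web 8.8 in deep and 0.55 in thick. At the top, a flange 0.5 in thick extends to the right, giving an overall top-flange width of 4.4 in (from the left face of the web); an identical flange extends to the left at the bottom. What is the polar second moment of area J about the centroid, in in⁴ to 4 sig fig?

J ≈ 121.1 in⁴

Treat the section as a set of non-overlapping primitives; coordinates are from the bounding-box lower-left.
Web: 0.55 × 8.8, A = 4.84 in², y = 4.4 in, Ī = 31.2341 in⁴.
Top flange (beyond web): 3.85 × 0.5, A = 1.925 in², y = 8.55 in, Ī = 0.0401042 in⁴.
Bottom flange (beyond web): 3.85 × 0.5, A = 1.925 in², y = 0.25 in, Ī = 0.0401042 in⁴.
Centroid: ȳ = ΣA·y / ΣA = 4.4 in.
Transfer each piece to the centroidal x-axis using Ī + A·d² with d = y − 4.4:
  web: d = 0 in → contributes +31.2341 in⁴
  top flange (beyond web): d = 4.15 in → contributes +33.1934 in⁴
  bottom flange (beyond web): d = -4.15 in → contributes +33.1934 in⁴
Total I = 97.621 in⁴.
For the y-axis: x̄ = 4.125 in.
Repeating about the centroidal y-axis gives I_y = 23.5116 in⁴.
Polar second moment: J = I_x + I_y = 121.133 in⁴.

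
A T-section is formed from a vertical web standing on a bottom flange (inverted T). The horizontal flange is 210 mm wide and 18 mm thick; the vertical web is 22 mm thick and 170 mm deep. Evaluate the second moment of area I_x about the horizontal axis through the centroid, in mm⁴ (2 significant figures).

Treat the section as a set of non-overlapping primitives; coordinates are from the bounding-box lower-left.
Flange: 210 × 18, A = 3 780 mm², y = 9 mm, Ī = 102 060 mm⁴.
Web: 22 × 170, A = 3 740 mm², y = 103 mm, Ī = 9 007 167 mm⁴.
Centroid: ȳ = ΣA·y / ΣA = 55.75 mm.
Transfer each piece to the horizontal axis through the centroid using Ī + A·d² with d = y − 55.75:
  flange: d = -46.75 mm → contributes +8 363 486 mm⁴
  web: d = 47.25 mm → contributes +17 356 950 mm⁴
Total I = 25 720 437 mm⁴.

I_x ≈ 2.6 × 10⁷ mm⁴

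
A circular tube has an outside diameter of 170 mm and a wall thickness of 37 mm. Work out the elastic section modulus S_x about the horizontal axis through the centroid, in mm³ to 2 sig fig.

Break the section into simple shapes (no overlaps), measuring from the bottom-left corner of the bounding box.
Outer circle: ⌀170, A = 22 698 mm², y = 85 mm, Ī = 40 998 275 mm⁴.
Bore (subtracted): ⌀96, A = 7 238 mm², y = 85 mm, Ī = 4 169 220 mm⁴.
By symmetry the centroid is at mid-height, ȳ = 85 mm.
All pieces are centred on the horizontal axis through the centroid, so I = ΣĪ (holes subtracted) = 36 829 055 mm⁴.
Extreme fibre distance c = 85 mm; S = I/c = 433 283 mm³.

S_x ≈ 4.3 × 10⁵ mm³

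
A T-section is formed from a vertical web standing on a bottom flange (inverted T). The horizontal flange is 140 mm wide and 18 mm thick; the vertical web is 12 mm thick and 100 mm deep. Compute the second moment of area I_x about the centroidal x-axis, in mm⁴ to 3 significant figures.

Decompose the section into non-overlapping parts with the origin at the bottom-left of its bounding rectangle.
Flange: 140 × 18, A = 2 520 mm², y = 9 mm, Ī = 68 040 mm⁴.
Web: 12 × 100, A = 1 200 mm², y = 68 mm, Ī = 1 000 000 mm⁴.
Centroid: ȳ = ΣA·y / ΣA = 28.032 mm.
Transfer each piece to the centroidal x-axis using Ī + A·d² with d = y − 28.032:
  flange: d = -19.032 mm → contributes +980 852 mm⁴
  web: d = 39.968 mm → contributes +2 916 904 mm⁴
Total I = 3 897 756 mm⁴.

I_x ≈ 3.90 × 10⁶ mm⁴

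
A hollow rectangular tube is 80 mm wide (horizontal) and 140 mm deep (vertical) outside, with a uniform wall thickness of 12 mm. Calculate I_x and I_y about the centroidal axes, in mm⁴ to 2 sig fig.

I_x ≈ 1.1 × 10⁷ mm⁴, I_y ≈ 4.3 × 10⁶ mm⁴

Decompose the section into non-overlapping parts with the origin at the bottom-left of its bounding rectangle.
Outer rectangle: 80 × 140, A = 11 200 mm², y = 70 mm, Ī = 18 293 333 mm⁴.
Inner void (subtracted): 56 × 116, A = 6 496 mm², y = 70 mm, Ī = 7 284 181 mm⁴.
By symmetry the centroid is at mid-height, ȳ = 70 mm.
All pieces are centred on the centroidal x-axis, so I = ΣĪ (holes subtracted) = 11 009 152 mm⁴.
Repeating about the centroidal y-axis gives I_y = 4 275 712 mm⁴.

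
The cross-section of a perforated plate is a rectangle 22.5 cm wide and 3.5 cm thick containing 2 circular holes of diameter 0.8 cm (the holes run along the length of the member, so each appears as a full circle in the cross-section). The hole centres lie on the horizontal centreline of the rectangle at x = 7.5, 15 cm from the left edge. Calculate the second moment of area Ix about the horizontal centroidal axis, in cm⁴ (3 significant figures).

Split into non-overlapping primitives; take the origin at the lower-left of the bounding box.
Plate: 22.5 × 3.5, A = 78.75 cm², y = 1.75 cm, Ī = 80.391 cm⁴.
Hole 1 (subtracted): ⌀0.8, A = 0.50265 cm², y = 1.75 cm, Ī = 0.020106 cm⁴.
Hole 2 (subtracted): ⌀0.8, A = 0.50265 cm², y = 1.75 cm, Ī = 0.020106 cm⁴.
By symmetry the centroid is at mid-height, ȳ = 1.75 cm.
All pieces are centred on the horizontal centroidal axis, so I = ΣĪ (holes subtracted) = 80.35 cm⁴.

Ix ≈ 80.4 cm⁴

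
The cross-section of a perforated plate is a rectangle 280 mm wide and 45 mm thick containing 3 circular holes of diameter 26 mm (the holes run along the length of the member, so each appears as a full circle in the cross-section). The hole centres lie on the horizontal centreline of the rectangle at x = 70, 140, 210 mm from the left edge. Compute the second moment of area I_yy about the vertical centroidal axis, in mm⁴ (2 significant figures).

I_yy ≈ 7.7 × 10⁷ mm⁴

Split into non-overlapping primitives; take the origin at the lower-left of the bounding box.
Plate: 280 × 45, A = 12 600 mm², x = 140 mm, Ī = 82 320 000 mm⁴.
Hole 1 (subtracted): ⌀26, A = 530.9 mm², x = 70 mm, Ī = 22 432 mm⁴.
Hole 2 (subtracted): ⌀26, A = 530.9 mm², x = 140 mm, Ī = 22 432 mm⁴.
Hole 3 (subtracted): ⌀26, A = 530.9 mm², x = 210 mm, Ī = 22 432 mm⁴.
By symmetry the centroid is at mid-width, x̄ = 140 mm.
Transfer each piece to the vertical centroidal axis using Ī + A·d² with d = x − 140:
  plate: d = 0 mm → contributes +82 320 000 mm⁴
  hole 1: d = -70 mm → contributes −2 623 985 mm⁴
  hole 2: d = 0 mm → contributes −22 432 mm⁴
  hole 3: d = 70 mm → contributes −2 623 985 mm⁴
Total I = 77 049 599 mm⁴.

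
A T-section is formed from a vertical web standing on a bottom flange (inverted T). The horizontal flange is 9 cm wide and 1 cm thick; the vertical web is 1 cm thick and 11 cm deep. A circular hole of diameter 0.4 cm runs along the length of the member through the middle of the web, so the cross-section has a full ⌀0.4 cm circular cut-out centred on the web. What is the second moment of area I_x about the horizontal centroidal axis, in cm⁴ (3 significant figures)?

Decompose the section into non-overlapping parts with the origin at the bottom-left of its bounding rectangle.
Flange: 9 × 1, A = 9 cm², y = 0.5 cm, Ī = 0.75 cm⁴.
Web: 1 × 11, A = 11 cm², y = 6.5 cm, Ī = 110.92 cm⁴.
Hole (subtracted): ⌀0.4, A = 0.12566 cm², y = 6.5 cm, Ī = 0.0012566 cm⁴.
Centroid: ȳ = ΣA·y / ΣA = 3.7829 cm.
Transfer each piece to the horizontal centroidal axis using Ī + A·d² with d = y − 3.7829:
  flange: d = -3.2829 cm → contributes +97.749 cm⁴
  web: d = 2.7171 cm → contributes +192.12 cm⁴
  hole: d = 2.7171 cm → contributes −0.92897 cm⁴
Total I = 288.94 cm⁴.

I_x ≈ 289 cm⁴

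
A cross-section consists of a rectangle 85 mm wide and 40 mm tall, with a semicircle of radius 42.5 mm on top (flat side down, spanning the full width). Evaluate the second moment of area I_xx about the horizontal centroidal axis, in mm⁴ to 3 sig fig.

Break the section into simple shapes (no overlaps), measuring from the bottom-left corner of the bounding box.
Rectangular body: 85 × 40, A = 3 400 mm², y = 20 mm, Ī = 453 333 mm⁴.
Semicircular cap: semicircle r = 42.5, A = 2837.3 mm², y = 58.038 mm, Ī = 358 086 mm⁴.
Centroid: ȳ = ΣA·y / ΣA = 37.303 mm.
Transfer each piece to the horizontal centroidal axis using Ī + A·d² with d = y − 37.303:
  rectangular body: d = -17.303 mm → contributes +1 471 252 mm⁴
  semicircular cap: d = 20.735 mm → contributes +1 577 903 mm⁴
Total I = 3 049 155 mm⁴.

I_xx ≈ 3.05 × 10⁶ mm⁴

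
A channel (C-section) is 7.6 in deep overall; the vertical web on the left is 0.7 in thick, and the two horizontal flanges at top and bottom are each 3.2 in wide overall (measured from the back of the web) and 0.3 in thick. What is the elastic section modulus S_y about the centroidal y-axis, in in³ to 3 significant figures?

S_y ≈ 1.60 in³

Treat the section as a set of non-overlapping primitives; coordinates are from the bounding-box lower-left.
Web: 0.7 × 7.6, A = 5.32 in², x = 0.35 in, Ī = 0.21723 in⁴.
Top flange (beyond web): 2.5 × 0.3, A = 0.75 in², x = 1.95 in, Ī = 0.39063 in⁴.
Bottom flange (beyond web): 2.5 × 0.3, A = 0.75 in², x = 1.95 in, Ī = 0.39063 in⁴.
Centroid: x̄ = ΣA·x / ΣA = 0.70191 in.
Transfer each piece to the centroidal y-axis using Ī + A·d² with d = x − 0.70191:
  web: d = -0.35191 in → contributes +0.87605 in⁴
  top flange (beyond web): d = 1.2481 in → contributes +1.5589 in⁴
  bottom flange (beyond web): d = 1.2481 in → contributes +1.5589 in⁴
Total I = 3.9939 in⁴.
Extreme fibre distance c = 2.4981 in; S = I/c = 1.5988 in³.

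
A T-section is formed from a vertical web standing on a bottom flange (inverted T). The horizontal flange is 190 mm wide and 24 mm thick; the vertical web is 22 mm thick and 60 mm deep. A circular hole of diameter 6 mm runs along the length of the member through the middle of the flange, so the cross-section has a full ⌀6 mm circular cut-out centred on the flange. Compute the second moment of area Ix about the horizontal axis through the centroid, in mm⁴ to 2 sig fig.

Ix ≈ 2.4 × 10⁶ mm⁴

Break the section into simple shapes (no overlaps), measuring from the bottom-left corner of the bounding box.
Flange: 190 × 24, A = 4 560 mm², y = 12 mm, Ī = 218 880 mm⁴.
Web: 22 × 60, A = 1 320 mm², y = 54 mm, Ī = 396 000 mm⁴.
Hole (subtracted): ⌀6, A = 28.27 mm², y = 12 mm, Ī = 63.62 mm⁴.
Centroid: ȳ = ΣA·y / ΣA = 21.47 mm.
Transfer each piece to the horizontal axis through the centroid using Ī + A·d² with d = y − 21.47:
  flange: d = -9.474 mm → contributes +628 182 mm⁴
  web: d = 32.53 mm → contributes +1 792 471 mm⁴
  hole: d = -9.474 mm → contributes −2 601 mm⁴
Total I = 2 418 051 mm⁴.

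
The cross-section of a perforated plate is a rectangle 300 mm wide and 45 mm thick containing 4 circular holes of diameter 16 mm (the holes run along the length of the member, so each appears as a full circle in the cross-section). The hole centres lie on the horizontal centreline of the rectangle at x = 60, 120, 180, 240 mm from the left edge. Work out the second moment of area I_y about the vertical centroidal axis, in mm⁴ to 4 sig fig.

I_y ≈ 9.762 × 10⁷ mm⁴

Decompose the section into non-overlapping parts with the origin at the bottom-left of its bounding rectangle.
Plate: 300 × 45, A = 13 500 mm², x = 150 mm, Ī = 101 250 000 mm⁴.
Hole 1 (subtracted): ⌀16, A = 201.062 mm², x = 60 mm, Ī = 3216.99 mm⁴.
Hole 2 (subtracted): ⌀16, A = 201.062 mm², x = 120 mm, Ī = 3216.99 mm⁴.
Hole 3 (subtracted): ⌀16, A = 201.062 mm², x = 180 mm, Ī = 3216.99 mm⁴.
Hole 4 (subtracted): ⌀16, A = 201.062 mm², x = 240 mm, Ī = 3216.99 mm⁴.
By symmetry the centroid is at mid-width, x̄ = 150 mm.
Transfer each piece to the vertical centroidal axis using Ī + A·d² with d = x − 150:
  plate: d = 0 mm → contributes +101 250 000 mm⁴
  hole 1: d = -90 mm → contributes −1 631 819 mm⁴
  hole 2: d = -30 mm → contributes −184 173 mm⁴
  hole 3: d = 30 mm → contributes −184 173 mm⁴
  hole 4: d = 90 mm → contributes −1 631 819 mm⁴
Total I = 97 618 017 mm⁴.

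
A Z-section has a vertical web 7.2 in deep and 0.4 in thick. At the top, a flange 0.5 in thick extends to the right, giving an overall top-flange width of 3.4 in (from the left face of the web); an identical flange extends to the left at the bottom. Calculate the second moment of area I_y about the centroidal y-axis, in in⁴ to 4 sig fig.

Decompose the section into non-overlapping parts with the origin at the bottom-left of its bounding rectangle.
Web: 0.4 × 7.2, A = 2.88 in², x = 3.2 in, Ī = 0.0384 in⁴.
Top flange (beyond web): 3 × 0.5, A = 1.5 in², x = 4.9 in, Ī = 1.125 in⁴.
Bottom flange (beyond web): 3 × 0.5, A = 1.5 in², x = 1.5 in, Ī = 1.125 in⁴.
Centroid: x̄ = ΣA·x / ΣA = 3.2 in.
Transfer each piece to the centroidal y-axis using Ī + A·d² with d = x − 3.2:
  web: d = 0 in → contributes +0.0384 in⁴
  top flange (beyond web): d = 1.7 in → contributes +5.46 in⁴
  bottom flange (beyond web): d = -1.7 in → contributes +5.46 in⁴
Total I = 10.9584 in⁴.

I_y ≈ 10.96 in⁴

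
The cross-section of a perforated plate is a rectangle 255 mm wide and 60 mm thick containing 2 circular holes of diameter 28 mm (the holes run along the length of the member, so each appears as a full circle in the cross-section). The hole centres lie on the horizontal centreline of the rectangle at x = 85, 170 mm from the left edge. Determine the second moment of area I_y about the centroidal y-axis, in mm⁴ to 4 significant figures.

Decompose the section into non-overlapping parts with the origin at the bottom-left of its bounding rectangle.
Plate: 255 × 60, A = 15 300 mm², x = 127.5 mm, Ī = 82 906 875 mm⁴.
Hole 1 (subtracted): ⌀28, A = 615.752 mm², x = 85 mm, Ī = 30171.9 mm⁴.
Hole 2 (subtracted): ⌀28, A = 615.752 mm², x = 170 mm, Ī = 30171.9 mm⁴.
By symmetry the centroid is at mid-width, x̄ = 127.5 mm.
Transfer each piece to the centroidal y-axis using Ī + A·d² with d = x − 127.5:
  plate: d = 0 mm → contributes +82 906 875 mm⁴
  hole 1: d = -42.5 mm → contributes −1 142 374 mm⁴
  hole 2: d = 42.5 mm → contributes −1 142 374 mm⁴
Total I = 80 622 127 mm⁴.

I_y ≈ 8.062 × 10⁷ mm⁴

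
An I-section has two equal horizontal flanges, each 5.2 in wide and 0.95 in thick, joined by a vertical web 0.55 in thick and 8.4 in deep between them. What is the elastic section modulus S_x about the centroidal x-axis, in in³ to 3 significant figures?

Split into non-overlapping primitives; take the origin at the lower-left of the bounding box.
Bottom flange: 5.2 × 0.95, A = 4.94 in², y = 0.475 in, Ī = 0.37153 in⁴.
Web: 0.55 × 8.4, A = 4.62 in², y = 5.15 in, Ī = 27.166 in⁴.
Top flange: 5.2 × 0.95, A = 4.94 in², y = 9.825 in, Ī = 0.37153 in⁴.
By symmetry the centroid is at mid-height, ȳ = 5.15 in.
Transfer each piece to the centroidal x-axis using Ī + A·d² with d = y − 5.15:
  bottom flange: d = -4.675 in → contributes +108.34 in⁴
  web: d = 0 in → contributes +27.166 in⁴
  top flange: d = 4.675 in → contributes +108.34 in⁴
Total I = 243.84 in⁴.
Extreme fibre distance c = 5.15 in; S = I/c = 47.348 in³.

S_x ≈ 47.3 in³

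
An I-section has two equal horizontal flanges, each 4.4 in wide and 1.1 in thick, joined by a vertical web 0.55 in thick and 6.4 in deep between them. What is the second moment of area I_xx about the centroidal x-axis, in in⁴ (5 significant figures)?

I_xx ≈ 149.12 in⁴

Treat the section as a set of non-overlapping primitives; coordinates are from the bounding-box lower-left.
Bottom flange: 4.4 × 1.1, A = 4.84 in², y = 0.55 in, Ī = 0.4880333 in⁴.
Web: 0.55 × 6.4, A = 3.52 in², y = 4.3 in, Ī = 12.01493 in⁴.
Top flange: 4.4 × 1.1, A = 4.84 in², y = 8.05 in, Ī = 0.4880333 in⁴.
By symmetry the centroid is at mid-height, ȳ = 4.3 in.
Transfer each piece to the centroidal x-axis using Ī + A·d² with d = y − 4.3:
  bottom flange: d = -3.75 in → contributes +68.55053 in⁴
  web: d = 0 in → contributes +12.01493 in⁴
  top flange: d = 3.75 in → contributes +68.55053 in⁴
Total I = 149.116 in⁴.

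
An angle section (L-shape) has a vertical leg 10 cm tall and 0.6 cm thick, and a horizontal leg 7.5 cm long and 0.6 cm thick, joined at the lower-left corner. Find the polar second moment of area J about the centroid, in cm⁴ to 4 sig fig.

Break the section into simple shapes (no overlaps), measuring from the bottom-left corner of the bounding box.
Vertical leg: 0.6 × 10, A = 6 cm², y = 5 cm, Ī = 50 cm⁴.
Horizontal leg (remainder): 6.9 × 0.6, A = 4.14 cm², y = 0.3 cm, Ī = 0.1242 cm⁴.
Centroid: ȳ = ΣA·y / ΣA = 3.08107 cm.
Transfer each piece to the centroidal x-axis using Ī + A·d² with d = y − 3.08107:
  vertical leg: d = 1.91893 cm → contributes +72.0939 cm⁴
  horizontal leg (remainder): d = -2.78107 cm → contributes +32.1443 cm⁴
Total I = 104.238 cm⁴.
For the y-axis: x̄ = 1.83107 cm.
Repeating about the centroidal y-axis gives I_y = 51.0544 cm⁴.
Polar second moment: J = I_x + I_y = 155.293 cm⁴.

J ≈ 155.3 cm⁴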